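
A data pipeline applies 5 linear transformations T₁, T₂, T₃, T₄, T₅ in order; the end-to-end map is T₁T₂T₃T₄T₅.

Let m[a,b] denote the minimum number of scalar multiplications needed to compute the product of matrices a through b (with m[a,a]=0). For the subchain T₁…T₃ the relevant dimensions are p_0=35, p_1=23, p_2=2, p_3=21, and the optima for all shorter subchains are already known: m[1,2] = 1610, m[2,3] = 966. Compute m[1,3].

3080

m[1,3] = min over k∈[1,2] of m[1,k]+m[k+1,3]+p_{0}·p_k·p_{3}.
k=1: 0 + 966 + 35·23·21 = 17871; k=2: 1610 + 0 + 35·2·21 = 3080.
Minimum: 3080 at k=2.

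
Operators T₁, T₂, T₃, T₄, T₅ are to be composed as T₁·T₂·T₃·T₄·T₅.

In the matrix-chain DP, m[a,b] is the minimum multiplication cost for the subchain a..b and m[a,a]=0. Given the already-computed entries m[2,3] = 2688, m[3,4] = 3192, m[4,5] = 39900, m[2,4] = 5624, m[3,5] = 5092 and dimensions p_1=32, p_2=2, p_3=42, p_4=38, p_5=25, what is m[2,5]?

6692

m[2,5] = min over k∈[2,4] of m[2,k]+m[k+1,5]+p_{1}·p_k·p_{5}.
k=2: 0 + 5092 + 32·2·25 = 6692; k=3: 2688 + 39900 + 32·42·25 = 76188; k=4: 5624 + 0 + 32·38·25 = 36024.
Minimum: 6692 at k=2.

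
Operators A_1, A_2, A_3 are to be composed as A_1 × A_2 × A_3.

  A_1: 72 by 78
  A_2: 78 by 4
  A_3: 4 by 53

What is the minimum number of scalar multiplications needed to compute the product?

Order (A_1 × (A_2 × A_3)): (A_2 × A_3): 78×4 by 4×53 → 78×53, cost 78·4·53 = 16536; (A_1 × (A_2 × A_3)): 72×78 by 78×53 → 72×53, cost 72·78·53 = 297648; cumulative 314184. Total 314184.
Order ((A_1 × A_2) × A_3): (A_1 × A_2): 72×78 by 78×4 → 72×4, cost 72·78·4 = 22464; ((A_1 × A_2) × A_3): 72×4 by 4×53 → 72×53, cost 72·4·53 = 15264; cumulative 37728. Total 37728.
Minimum: 37728.

37728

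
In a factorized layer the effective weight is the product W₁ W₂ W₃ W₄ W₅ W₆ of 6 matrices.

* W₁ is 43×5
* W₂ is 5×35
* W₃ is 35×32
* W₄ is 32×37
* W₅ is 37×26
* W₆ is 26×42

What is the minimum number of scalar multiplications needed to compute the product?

Adjacent pairs: W₁W₂ = 43·5·35 = 7525; W₂W₃ = 5·35·32 = 5600; W₃W₄ = 35·32·37 = 41440; W₄W₅ = 32·37·26 = 30784; W₅W₆ = 37·26·42 = 40404.
Length 3: W₁..W₃: k=1: 0+5600+43·5·32=12480; k=2: 7525+0+43·35·32=55685 → min 12480 | W₂..W₄: k=2: 0+41440+5·35·37=47915; k=3: 5600+0+5·32·37=11520 → min 11520 | W₃..W₅: k=3: 0+30784+35·32·26=59904; k=4: 41440+0+35·37·26=75110 → min 59904 | W₄..W₆: k=4: 0+40404+32·37·42=90132; k=5: 30784+0+32·26·42=65728 → min 65728.
Length 4: W₁..W₄: k=1: 0+11520+43·5·37=19475; k=2: 7525+41440+43·35·37=104650; k=3: 12480+0+43·32·37=63392 → min 19475 | W₂..W₅: k=2: 0+59904+5·35·26=64454; k=3: 5600+30784+5·32·26=40544; k=4: 11520+0+5·37·26=16330 → min 16330 | W₃..W₆: k=3: 0+65728+35·32·42=112768; k=4: 41440+40404+35·37·42=136234; k=5: 59904+0+35·26·42=98124 → min 98124.
Length 5: W₁..W₅: k=1: 0+16330+43·5·26=21920; k=2: 7525+59904+43·35·26=106559; k=3: 12480+30784+43·32·26=79040; k=4: 19475+0+43·37·26=60841 → min 21920 | W₂..W₆: k=2: 0+98124+5·35·42=105474; k=3: 5600+65728+5·32·42=78048; k=4: 11520+40404+5·37·42=59694; k=5: 16330+0+5·26·42=21790 → min 21790.
Length 6: W₁..W₆: k=1: 0+21790+43·5·42=30820; k=2: 7525+98124+43·35·42=168859; k=3: 12480+65728+43·32·42=136000; k=4: 19475+40404+43·37·42=126701; k=5: 21920+0+43·26·42=68876 → min 30820.
Optimal order: (W₁ ((((W₂ W₃) W₄) W₅) W₆)) with cost 30820.

30820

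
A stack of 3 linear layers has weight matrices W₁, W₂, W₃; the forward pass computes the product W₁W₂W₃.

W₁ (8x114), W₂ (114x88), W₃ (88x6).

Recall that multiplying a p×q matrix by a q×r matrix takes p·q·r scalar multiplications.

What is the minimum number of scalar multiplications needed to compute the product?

65664

Order (W₁(W₂W₃)): (W₂W₃): 114×88 by 88×6 → 114×6, cost 114·88·6 = 60192; (W₁(W₂W₃)): 8×114 by 114×6 → 8×6, cost 8·114·6 = 5472; cumulative 65664. Total 65664.
Order ((W₁W₂)W₃): (W₁W₂): 8×114 by 114×88 → 8×88, cost 8·114·88 = 80256; ((W₁W₂)W₃): 8×88 by 88×6 → 8×6, cost 8·88·6 = 4224; cumulative 84480. Total 84480.
Minimum: 65664.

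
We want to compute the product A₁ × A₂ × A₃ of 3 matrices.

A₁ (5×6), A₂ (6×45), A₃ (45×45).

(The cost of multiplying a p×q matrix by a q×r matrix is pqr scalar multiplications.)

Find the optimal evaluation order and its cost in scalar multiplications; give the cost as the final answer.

11475

(A₁ × (A₂ × A₃)): cost 13500.
((A₁ × A₂) × A₃): cost 11475.
Optimal: ((A₁ × A₂) × A₃) with cost 11475.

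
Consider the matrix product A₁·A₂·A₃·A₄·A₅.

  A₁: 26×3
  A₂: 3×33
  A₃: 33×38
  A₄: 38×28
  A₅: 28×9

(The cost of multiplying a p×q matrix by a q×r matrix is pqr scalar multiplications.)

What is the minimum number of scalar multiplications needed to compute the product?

8412

Adjacent pairs: A₁A₂ = 26·3·33 = 2574; A₂A₃ = 3·33·38 = 3762; A₃A₄ = 33·38·28 = 35112; A₄A₅ = 38·28·9 = 9576.
Length 3: A₁..A₃: k=1: 0+3762+26·3·38=6726; k=2: 2574+0+26·33·38=35178 → min 6726 | A₂..A₄: k=2: 0+35112+3·33·28=37884; k=3: 3762+0+3·38·28=6954 → min 6954 | A₃..A₅: k=3: 0+9576+33·38·9=20862; k=4: 35112+0+33·28·9=43428 → min 20862.
Length 4: A₁..A₄: k=1: 0+6954+26·3·28=9138; k=2: 2574+35112+26·33·28=61710; k=3: 6726+0+26·38·28=34390 → min 9138 | A₂..A₅: k=2: 0+20862+3·33·9=21753; k=3: 3762+9576+3·38·9=14364; k=4: 6954+0+3·28·9=7710 → min 7710.
Length 5: A₁..A₅: k=1: 0+7710+26·3·9=8412; k=2: 2574+20862+26·33·9=31158; k=3: 6726+9576+26·38·9=25194; k=4: 9138+0+26·28·9=15690 → min 8412.
Optimal order: (A₁·(((A₂·A₃)·A₄)·A₅)) with cost 8412.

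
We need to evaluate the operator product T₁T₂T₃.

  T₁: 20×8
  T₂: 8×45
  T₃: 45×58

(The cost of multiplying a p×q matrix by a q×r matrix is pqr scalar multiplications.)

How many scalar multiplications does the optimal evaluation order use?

30160

Order (T₁(T₂T₃)): (T₂T₃): 8×45 by 45×58 → 8×58, cost 8·45·58 = 20880; (T₁(T₂T₃)): 20×8 by 8×58 → 20×58, cost 20·8·58 = 9280; cumulative 30160. Total 30160.
Order ((T₁T₂)T₃): (T₁T₂): 20×8 by 8×45 → 20×45, cost 20·8·45 = 7200; ((T₁T₂)T₃): 20×45 by 45×58 → 20×58, cost 20·45·58 = 52200; cumulative 59400. Total 59400.
Minimum: 30160.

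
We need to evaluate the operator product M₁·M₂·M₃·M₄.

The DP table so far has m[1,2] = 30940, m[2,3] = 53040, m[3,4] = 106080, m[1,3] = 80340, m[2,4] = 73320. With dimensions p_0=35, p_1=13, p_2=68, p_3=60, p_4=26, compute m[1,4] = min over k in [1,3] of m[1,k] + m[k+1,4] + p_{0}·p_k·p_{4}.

m[1,4] = min over k∈[1,3] of m[1,k]+m[k+1,4]+p_{0}·p_k·p_{4}.
k=1: 0 + 73320 + 35·13·26 = 85150; k=2: 30940 + 106080 + 35·68·26 = 198900; k=3: 80340 + 0 + 35·60·26 = 134940.
Minimum: 85150 at k=1.

85150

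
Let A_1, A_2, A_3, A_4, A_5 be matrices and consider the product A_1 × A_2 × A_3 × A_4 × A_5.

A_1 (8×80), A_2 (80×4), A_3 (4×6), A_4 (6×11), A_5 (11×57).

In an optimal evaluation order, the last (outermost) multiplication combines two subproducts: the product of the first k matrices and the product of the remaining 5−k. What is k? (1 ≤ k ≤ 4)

Adjacent pairs: A_1A_2 = 8·80·4 = 2560; A_2A_3 = 80·4·6 = 1920; A_3A_4 = 4·6·11 = 264; A_4A_5 = 6·11·57 = 3762.
Length 3: A_1..A_3: k=1: 0+1920+8·80·6=5760; k=2: 2560+0+8·4·6=2752 → min 2752 | A_2..A_4: k=2: 0+264+80·4·11=3784; k=3: 1920+0+80·6·11=7200 → min 3784 | A_3..A_5: k=3: 0+3762+4·6·57=5130; k=4: 264+0+4·11·57=2772 → min 2772.
Length 4: A_1..A_4: k=1: 0+3784+8·80·11=10824; k=2: 2560+264+8·4·11=3176; k=3: 2752+0+8·6·11=3280 → min 3176 | A_2..A_5: k=2: 0+2772+80·4·57=21012; k=3: 1920+3762+80·6·57=33042; k=4: 3784+0+80·11·57=53944 → min 21012.
Top-level splits: k=1: (A_1..A_1)·(A_2..A_5) → 0+21012+8·80·57 = 57492; k=2: (A_1..A_2)·(A_3..A_5) → 2560+2772+8·4·57 = 7156; k=3: (A_1..A_3)·(A_4..A_5) → 2752+3762+8·6·57 = 9250; k=4: (A_1..A_4)·(A_5..A_5) → 3176+0+8·11·57 = 8192.
Best split is after A_2, i.e. k = 2.

2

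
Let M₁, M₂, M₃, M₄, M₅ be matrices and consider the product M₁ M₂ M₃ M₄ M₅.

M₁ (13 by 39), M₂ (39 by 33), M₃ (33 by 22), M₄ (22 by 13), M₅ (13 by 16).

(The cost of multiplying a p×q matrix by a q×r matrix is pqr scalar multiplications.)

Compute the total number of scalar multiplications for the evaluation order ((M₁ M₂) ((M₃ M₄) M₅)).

(M₁ M₂): 13×39 by 39×33 → 13×33, cost 13·39·33 = 16731
(M₃ M₄): 33×22 by 22×13 → 33×13, cost 33·22·13 = 9438
((M₃ M₄) M₅): 33×13 by 13×16 → 33×16, cost 33·13·16 = 6864; cumulative 16302
((M₁ M₂) ((M₃ M₄) M₅)): 13×33 by 33×16 → 13×16, cost 13·33·16 = 6864; cumulative 39897
Total: 39897 scalar multiplications.

39897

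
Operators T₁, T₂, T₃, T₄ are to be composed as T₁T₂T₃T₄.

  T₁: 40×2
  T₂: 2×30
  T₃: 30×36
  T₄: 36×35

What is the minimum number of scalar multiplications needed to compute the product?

Adjacent pairs: T₁T₂ = 40·2·30 = 2400; T₂T₃ = 2·30·36 = 2160; T₃T₄ = 30·36·35 = 37800.
Length 3: T₁..T₃: k=1: 0+2160+40·2·36=5040; k=2: 2400+0+40·30·36=45600 → min 5040 | T₂..T₄: k=2: 0+37800+2·30·35=39900; k=3: 2160+0+2·36·35=4680 → min 4680.
Length 4: T₁..T₄: k=1: 0+4680+40·2·35=7480; k=2: 2400+37800+40·30·35=82200; k=3: 5040+0+40·36·35=55440 → min 7480.
Optimal order: (T₁((T₂T₃)T₄)) with cost 7480.

7480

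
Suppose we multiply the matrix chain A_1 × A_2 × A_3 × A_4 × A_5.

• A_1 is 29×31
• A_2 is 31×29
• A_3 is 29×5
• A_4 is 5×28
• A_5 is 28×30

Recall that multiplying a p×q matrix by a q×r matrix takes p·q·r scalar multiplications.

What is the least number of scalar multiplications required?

Adjacent pairs: A_1A_2 = 29·31·29 = 26071; A_2A_3 = 31·29·5 = 4495; A_3A_4 = 29·5·28 = 4060; A_4A_5 = 5·28·30 = 4200.
Length 3: A_1..A_3: k=1: 0+4495+29·31·5=8990; k=2: 26071+0+29·29·5=30276 → min 8990 | A_2..A_4: k=2: 0+4060+31·29·28=29232; k=3: 4495+0+31·5·28=8835 → min 8835 | A_3..A_5: k=3: 0+4200+29·5·30=8550; k=4: 4060+0+29·28·30=28420 → min 8550.
Length 4: A_1..A_4: k=1: 0+8835+29·31·28=34007; k=2: 26071+4060+29·29·28=53679; k=3: 8990+0+29·5·28=13050 → min 13050 | A_2..A_5: k=2: 0+8550+31·29·30=35520; k=3: 4495+4200+31·5·30=13345; k=4: 8835+0+31·28·30=34875 → min 13345.
Length 5: A_1..A_5: k=1: 0+13345+29·31·30=40315; k=2: 26071+8550+29·29·30=59851; k=3: 8990+4200+29·5·30=17540; k=4: 13050+0+29·28·30=37410 → min 17540.
Optimal order: ((A_1 × (A_2 × A_3)) × (A_4 × A_5)) with cost 17540.

17540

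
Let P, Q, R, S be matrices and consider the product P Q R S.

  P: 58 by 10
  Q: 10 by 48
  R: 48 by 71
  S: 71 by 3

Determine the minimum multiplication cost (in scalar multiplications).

Adjacent pairs: PQ = 58·10·48 = 27840; QR = 10·48·71 = 34080; RS = 48·71·3 = 10224.
Length 3: P..R: k=1: 0+34080+58·10·71=75260; k=2: 27840+0+58·48·71=225504 → min 75260 | Q..S: k=2: 0+10224+10·48·3=11664; k=3: 34080+0+10·71·3=36210 → min 11664.
Length 4: P..S: k=1: 0+11664+58·10·3=13404; k=2: 27840+10224+58·48·3=46416; k=3: 75260+0+58·71·3=87614 → min 13404.
Optimal order: (P (Q (R S))) with cost 13404.

13404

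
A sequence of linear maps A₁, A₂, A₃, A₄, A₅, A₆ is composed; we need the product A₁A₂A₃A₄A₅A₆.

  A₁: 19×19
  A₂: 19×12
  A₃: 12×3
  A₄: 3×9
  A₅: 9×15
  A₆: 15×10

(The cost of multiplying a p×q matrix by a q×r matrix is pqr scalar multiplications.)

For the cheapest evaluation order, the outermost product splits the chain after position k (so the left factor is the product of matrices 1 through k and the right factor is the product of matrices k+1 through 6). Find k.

Adjacent pairs: A₁A₂ = 19·19·12 = 4332; A₂A₃ = 19·12·3 = 684; A₃A₄ = 12·3·9 = 324; A₄A₅ = 3·9·15 = 405; A₅A₆ = 9·15·10 = 1350.
Length 3: A₁..A₃: k=1: 0+684+19·19·3=1767; k=2: 4332+0+19·12·3=5016 → min 1767 | A₂..A₄: k=2: 0+324+19·12·9=2376; k=3: 684+0+19·3·9=1197 → min 1197 | A₃..A₅: k=3: 0+405+12·3·15=945; k=4: 324+0+12·9·15=1944 → min 945 | A₄..A₆: k=4: 0+1350+3·9·10=1620; k=5: 405+0+3·15·10=855 → min 855.
Length 4: A₁..A₄: k=1: 0+1197+19·19·9=4446; k=2: 4332+324+19·12·9=6708; k=3: 1767+0+19·3·9=2280 → min 2280 | A₂..A₅: k=2: 0+945+19·12·15=4365; k=3: 684+405+19·3·15=1944; k=4: 1197+0+19·9·15=3762 → min 1944 | A₃..A₆: k=3: 0+855+12·3·10=1215; k=4: 324+1350+12·9·10=2754; k=5: 945+0+12·15·10=2745 → min 1215.
Length 5: A₁..A₅: k=1: 0+1944+19·19·15=7359; k=2: 4332+945+19·12·15=8697; k=3: 1767+405+19·3·15=3027; k=4: 2280+0+19·9·15=4845 → min 3027 | A₂..A₆: k=2: 0+1215+19·12·10=3495; k=3: 684+855+19·3·10=2109; k=4: 1197+1350+19·9·10=4257; k=5: 1944+0+19·15·10=4794 → min 2109.
Top-level splits: k=1: (A₁..A₁)·(A₂..A₆) → 0+2109+19·19·10 = 5719; k=2: (A₁..A₂)·(A₃..A₆) → 4332+1215+19·12·10 = 7827; k=3: (A₁..A₃)·(A₄..A₆) → 1767+855+19·3·10 = 3192; k=4: (A₁..A₄)·(A₅..A₆) → 2280+1350+19·9·10 = 5340; k=5: (A₁..A₅)·(A₆..A₆) → 3027+0+19·15·10 = 5877.
Best split is after A₃, i.e. k = 3.

3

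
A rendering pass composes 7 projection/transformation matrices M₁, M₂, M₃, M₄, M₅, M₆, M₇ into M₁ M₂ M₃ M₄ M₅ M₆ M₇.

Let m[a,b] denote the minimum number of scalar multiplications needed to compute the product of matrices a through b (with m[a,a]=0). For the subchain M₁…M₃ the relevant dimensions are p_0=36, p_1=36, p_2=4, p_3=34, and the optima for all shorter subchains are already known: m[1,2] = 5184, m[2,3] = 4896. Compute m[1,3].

m[1,3] = min over k∈[1,2] of m[1,k]+m[k+1,3]+p_{0}·p_k·p_{3}.
k=1: 0 + 4896 + 36·36·34 = 48960; k=2: 5184 + 0 + 36·4·34 = 10080.
Minimum: 10080 at k=2.

10080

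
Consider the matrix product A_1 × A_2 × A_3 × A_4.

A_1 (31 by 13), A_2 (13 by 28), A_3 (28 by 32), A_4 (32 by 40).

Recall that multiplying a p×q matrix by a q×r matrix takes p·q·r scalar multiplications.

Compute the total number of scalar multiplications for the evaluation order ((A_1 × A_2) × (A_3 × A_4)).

(A_1 × A_2): 31×13 by 13×28 → 31×28, cost 31·13·28 = 11284
(A_3 × A_4): 28×32 by 32×40 → 28×40, cost 28·32·40 = 35840
((A_1 × A_2) × (A_3 × A_4)): 31×28 by 28×40 → 31×40, cost 31·28·40 = 34720; cumulative 81844
Total: 81844 scalar multiplications.

81844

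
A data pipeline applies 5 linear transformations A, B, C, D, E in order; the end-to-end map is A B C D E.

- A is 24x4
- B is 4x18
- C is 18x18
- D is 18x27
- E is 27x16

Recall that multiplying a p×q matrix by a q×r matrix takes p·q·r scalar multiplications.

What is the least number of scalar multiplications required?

Adjacent pairs: AB = 24·4·18 = 1728; BC = 4·18·18 = 1296; CD = 18·18·27 = 8748; DE = 18·27·16 = 7776.
Length 3: A..C: k=1: 0+1296+24·4·18=3024; k=2: 1728+0+24·18·18=9504 → min 3024 | B..D: k=2: 0+8748+4·18·27=10692; k=3: 1296+0+4·18·27=3240 → min 3240 | C..E: k=3: 0+7776+18·18·16=12960; k=4: 8748+0+18·27·16=16524 → min 12960.
Length 4: A..D: k=1: 0+3240+24·4·27=5832; k=2: 1728+8748+24·18·27=22140; k=3: 3024+0+24·18·27=14688 → min 5832 | B..E: k=2: 0+12960+4·18·16=14112; k=3: 1296+7776+4·18·16=10224; k=4: 3240+0+4·27·16=4968 → min 4968.
Length 5: A..E: k=1: 0+4968+24·4·16=6504; k=2: 1728+12960+24·18·16=21600; k=3: 3024+7776+24·18·16=17712; k=4: 5832+0+24·27·16=16200 → min 6504.
Optimal order: (A (((B C) D) E)) with cost 6504.

6504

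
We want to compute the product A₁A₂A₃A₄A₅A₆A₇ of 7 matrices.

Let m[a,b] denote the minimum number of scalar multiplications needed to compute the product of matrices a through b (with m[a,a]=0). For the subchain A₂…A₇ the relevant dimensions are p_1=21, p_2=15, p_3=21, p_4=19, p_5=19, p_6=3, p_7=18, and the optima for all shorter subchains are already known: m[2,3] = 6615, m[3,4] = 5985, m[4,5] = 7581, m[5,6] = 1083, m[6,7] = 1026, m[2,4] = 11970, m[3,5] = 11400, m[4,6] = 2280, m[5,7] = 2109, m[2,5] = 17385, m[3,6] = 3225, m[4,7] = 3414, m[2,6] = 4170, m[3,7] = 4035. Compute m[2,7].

5304

m[2,7] = min over k∈[2,6] of m[2,k]+m[k+1,7]+p_{1}·p_k·p_{7}.
k=2: 0 + 4035 + 21·15·18 = 9705; k=3: 6615 + 3414 + 21·21·18 = 17967; k=4: 11970 + 2109 + 21·19·18 = 21261; k=5: 17385 + 1026 + 21·19·18 = 25593; k=6: 4170 + 0 + 21·3·18 = 5304.
Minimum: 5304 at k=6.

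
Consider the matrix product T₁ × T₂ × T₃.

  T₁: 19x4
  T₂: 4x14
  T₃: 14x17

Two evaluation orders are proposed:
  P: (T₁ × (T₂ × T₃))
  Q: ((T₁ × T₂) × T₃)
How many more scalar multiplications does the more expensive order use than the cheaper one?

3342

Order P = (T₁ × (T₂ × T₃)): (T₂ × T₃): 4×14 by 14×17 → 4×17, cost 4·14·17 = 952; (T₁ × (T₂ × T₃)): 19×4 by 4×17 → 19×17, cost 19·4·17 = 1292; cumulative 2244. Total 2244.
Order Q = ((T₁ × T₂) × T₃): (T₁ × T₂): 19×4 by 4×14 → 19×14, cost 19·4·14 = 1064; ((T₁ × T₂) × T₃): 19×14 by 14×17 → 19×17, cost 19·14·17 = 4522; cumulative 5586. Total 5586.
Difference: |2244 − 5586| = 3342.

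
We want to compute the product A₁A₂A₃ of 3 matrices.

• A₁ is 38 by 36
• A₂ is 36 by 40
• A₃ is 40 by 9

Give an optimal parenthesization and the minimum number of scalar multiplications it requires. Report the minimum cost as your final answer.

25272

(A₁(A₂A₃)): cost 25272.
((A₁A₂)A₃): cost 68400.
Optimal: (A₁(A₂A₃)) with cost 25272.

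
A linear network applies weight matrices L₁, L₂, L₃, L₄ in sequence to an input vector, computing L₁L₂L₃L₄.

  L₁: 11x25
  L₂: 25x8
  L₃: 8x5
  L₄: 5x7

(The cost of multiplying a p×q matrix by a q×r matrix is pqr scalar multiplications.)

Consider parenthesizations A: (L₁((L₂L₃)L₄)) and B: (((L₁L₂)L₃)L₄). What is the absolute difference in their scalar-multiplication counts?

775

Order A = (L₁((L₂L₃)L₄)): (L₂L₃): 25×8 by 8×5 → 25×5, cost 25·8·5 = 1000; ((L₂L₃)L₄): 25×5 by 5×7 → 25×7, cost 25·5·7 = 875; cumulative 1875; (L₁((L₂L₃)L₄)): 11×25 by 25×7 → 11×7, cost 11·25·7 = 1925; cumulative 3800. Total 3800.
Order B = (((L₁L₂)L₃)L₄): (L₁L₂): 11×25 by 25×8 → 11×8, cost 11·25·8 = 2200; ((L₁L₂)L₃): 11×8 by 8×5 → 11×5, cost 11·8·5 = 440; cumulative 2640; (((L₁L₂)L₃)L₄): 11×5 by 5×7 → 11×7, cost 11·5·7 = 385; cumulative 3025. Total 3025.
Difference: |3800 − 3025| = 775.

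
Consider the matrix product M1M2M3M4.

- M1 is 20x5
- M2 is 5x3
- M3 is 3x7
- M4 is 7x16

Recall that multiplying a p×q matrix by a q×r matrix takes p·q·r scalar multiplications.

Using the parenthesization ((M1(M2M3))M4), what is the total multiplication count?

(M2M3): 5×3 by 3×7 → 5×7, cost 5·3·7 = 105
(M1(M2M3)): 20×5 by 5×7 → 20×7, cost 20·5·7 = 700; cumulative 805
((M1(M2M3))M4): 20×7 by 7×16 → 20×16, cost 20·7·16 = 2240; cumulative 3045
Total: 3045 scalar multiplications.

3045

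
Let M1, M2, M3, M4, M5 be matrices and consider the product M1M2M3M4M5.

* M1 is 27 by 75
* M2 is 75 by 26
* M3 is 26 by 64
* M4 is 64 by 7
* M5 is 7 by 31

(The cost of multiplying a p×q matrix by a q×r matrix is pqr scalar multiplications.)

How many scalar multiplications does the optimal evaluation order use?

45332

Adjacent pairs: M1M2 = 27·75·26 = 52650; M2M3 = 75·26·64 = 124800; M3M4 = 26·64·7 = 11648; M4M5 = 64·7·31 = 13888.
Length 3: M1..M3: k=1: 0+124800+27·75·64=254400; k=2: 52650+0+27·26·64=97578 → min 97578 | M2..M4: k=2: 0+11648+75·26·7=25298; k=3: 124800+0+75·64·7=158400 → min 25298 | M3..M5: k=3: 0+13888+26·64·31=65472; k=4: 11648+0+26·7·31=17290 → min 17290.
Length 4: M1..M4: k=1: 0+25298+27·75·7=39473; k=2: 52650+11648+27·26·7=69212; k=3: 97578+0+27·64·7=109674 → min 39473 | M2..M5: k=2: 0+17290+75·26·31=77740; k=3: 124800+13888+75·64·31=287488; k=4: 25298+0+75·7·31=41573 → min 41573.
Length 5: M1..M5: k=1: 0+41573+27·75·31=104348; k=2: 52650+17290+27·26·31=91702; k=3: 97578+13888+27·64·31=165034; k=4: 39473+0+27·7·31=45332 → min 45332.
Optimal order: ((M1(M2(M3M4)))M5) with cost 45332.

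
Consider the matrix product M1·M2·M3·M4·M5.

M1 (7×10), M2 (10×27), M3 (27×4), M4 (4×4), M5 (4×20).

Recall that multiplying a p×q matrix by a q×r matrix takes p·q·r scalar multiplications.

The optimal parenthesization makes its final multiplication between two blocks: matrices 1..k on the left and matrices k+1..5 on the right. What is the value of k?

Adjacent pairs: M1M2 = 7·10·27 = 1890; M2M3 = 10·27·4 = 1080; M3M4 = 27·4·4 = 432; M4M5 = 4·4·20 = 320.
Length 3: M1..M3: k=1: 0+1080+7·10·4=1360; k=2: 1890+0+7·27·4=2646 → min 1360 | M2..M4: k=2: 0+432+10·27·4=1512; k=3: 1080+0+10·4·4=1240 → min 1240 | M3..M5: k=3: 0+320+27·4·20=2480; k=4: 432+0+27·4·20=2592 → min 2480.
Length 4: M1..M4: k=1: 0+1240+7·10·4=1520; k=2: 1890+432+7·27·4=3078; k=3: 1360+0+7·4·4=1472 → min 1472 | M2..M5: k=2: 0+2480+10·27·20=7880; k=3: 1080+320+10·4·20=2200; k=4: 1240+0+10·4·20=2040 → min 2040.
Top-level splits: k=1: (M1..M1)·(M2..M5) → 0+2040+7·10·20 = 3440; k=2: (M1..M2)·(M3..M5) → 1890+2480+7·27·20 = 8150; k=3: (M1..M3)·(M4..M5) → 1360+320+7·4·20 = 2240; k=4: (M1..M4)·(M5..M5) → 1472+0+7·4·20 = 2032.
Best split is after M4, i.e. k = 4.

4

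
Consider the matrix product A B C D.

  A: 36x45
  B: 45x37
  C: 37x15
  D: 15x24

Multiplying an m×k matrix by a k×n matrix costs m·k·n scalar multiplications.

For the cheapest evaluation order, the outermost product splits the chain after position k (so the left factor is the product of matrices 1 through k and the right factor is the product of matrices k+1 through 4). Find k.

3

Adjacent pairs: AB = 36·45·37 = 59940; BC = 45·37·15 = 24975; CD = 37·15·24 = 13320.
Length 3: A..C: k=1: 0+24975+36·45·15=49275; k=2: 59940+0+36·37·15=79920 → min 49275 | B..D: k=2: 0+13320+45·37·24=53280; k=3: 24975+0+45·15·24=41175 → min 41175.
Top-level splits: k=1: (A..A)·(B..D) → 0+41175+36·45·24 = 80055; k=2: (A..B)·(C..D) → 59940+13320+36·37·24 = 105228; k=3: (A..C)·(D..D) → 49275+0+36·15·24 = 62235.
Best split is after C, i.e. k = 3.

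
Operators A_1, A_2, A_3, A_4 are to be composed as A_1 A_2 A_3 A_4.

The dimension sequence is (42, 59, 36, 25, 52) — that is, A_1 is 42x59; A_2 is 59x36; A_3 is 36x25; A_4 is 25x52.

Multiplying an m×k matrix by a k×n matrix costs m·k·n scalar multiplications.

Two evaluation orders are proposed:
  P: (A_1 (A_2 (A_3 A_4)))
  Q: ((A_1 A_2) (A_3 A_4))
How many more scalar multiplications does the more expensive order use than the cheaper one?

71472

Order P = (A_1 (A_2 (A_3 A_4))): (A_3 A_4): 36×25 by 25×52 → 36×52, cost 36·25·52 = 46800; (A_2 (A_3 A_4)): 59×36 by 36×52 → 59×52, cost 59·36·52 = 110448; cumulative 157248; (A_1 (A_2 (A_3 A_4))): 42×59 by 59×52 → 42×52, cost 42·59·52 = 128856; cumulative 286104. Total 286104.
Order Q = ((A_1 A_2) (A_3 A_4)): (A_1 A_2): 42×59 by 59×36 → 42×36, cost 42·59·36 = 89208; (A_3 A_4): 36×25 by 25×52 → 36×52, cost 36·25·52 = 46800; ((A_1 A_2) (A_3 A_4)): 42×36 by 36×52 → 42×52, cost 42·36·52 = 78624; cumulative 214632. Total 214632.
Difference: |286104 − 214632| = 71472.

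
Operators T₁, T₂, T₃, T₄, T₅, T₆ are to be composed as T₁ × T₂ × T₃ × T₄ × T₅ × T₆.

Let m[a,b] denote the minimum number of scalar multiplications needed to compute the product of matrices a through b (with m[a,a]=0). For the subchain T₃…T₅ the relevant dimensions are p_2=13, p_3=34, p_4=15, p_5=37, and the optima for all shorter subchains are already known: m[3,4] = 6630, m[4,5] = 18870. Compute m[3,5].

m[3,5] = min over k∈[3,4] of m[3,k]+m[k+1,5]+p_{2}·p_k·p_{5}.
k=3: 0 + 18870 + 13·34·37 = 35224; k=4: 6630 + 0 + 13·15·37 = 13845.
Minimum: 13845 at k=4.

13845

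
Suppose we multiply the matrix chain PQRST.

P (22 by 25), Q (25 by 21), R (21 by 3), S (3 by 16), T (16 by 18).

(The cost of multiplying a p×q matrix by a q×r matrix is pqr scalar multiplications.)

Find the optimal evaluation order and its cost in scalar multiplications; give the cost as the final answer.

Adjacent pairs: PQ = 22·25·21 = 11550; QR = 25·21·3 = 1575; RS = 21·3·16 = 1008; ST = 3·16·18 = 864.
Length 3: P..R: k=1: 0+1575+22·25·3=3225; k=2: 11550+0+22·21·3=12936 → min 3225 | Q..S: k=2: 0+1008+25·21·16=9408; k=3: 1575+0+25·3·16=2775 → min 2775 | R..T: k=3: 0+864+21·3·18=1998; k=4: 1008+0+21·16·18=7056 → min 1998.
Length 4: P..S: k=1: 0+2775+22·25·16=11575; k=2: 11550+1008+22·21·16=19950; k=3: 3225+0+22·3·16=4281 → min 4281 | Q..T: k=2: 0+1998+25·21·18=11448; k=3: 1575+864+25·3·18=3789; k=4: 2775+0+25·16·18=9975 → min 3789.
Length 5: P..T: k=1: 0+3789+22·25·18=13689; k=2: 11550+1998+22·21·18=21864; k=3: 3225+864+22·3·18=5277; k=4: 4281+0+22·16·18=10617 → min 5277.
Optimal parenthesization: ((P(QR))(ST)) with cost 5277.

5277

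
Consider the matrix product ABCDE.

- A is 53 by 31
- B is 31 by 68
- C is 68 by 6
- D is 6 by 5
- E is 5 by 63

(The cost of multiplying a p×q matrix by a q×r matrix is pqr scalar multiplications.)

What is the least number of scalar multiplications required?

Adjacent pairs: AB = 53·31·68 = 111724; BC = 31·68·6 = 12648; CD = 68·6·5 = 2040; DE = 6·5·63 = 1890.
Length 3: A..C: k=1: 0+12648+53·31·6=22506; k=2: 111724+0+53·68·6=133348 → min 22506 | B..D: k=2: 0+2040+31·68·5=12580; k=3: 12648+0+31·6·5=13578 → min 12580 | C..E: k=3: 0+1890+68·6·63=27594; k=4: 2040+0+68·5·63=23460 → min 23460.
Length 4: A..D: k=1: 0+12580+53·31·5=20795; k=2: 111724+2040+53·68·5=131784; k=3: 22506+0+53·6·5=24096 → min 20795 | B..E: k=2: 0+23460+31·68·63=156264; k=3: 12648+1890+31·6·63=26256; k=4: 12580+0+31·5·63=22345 → min 22345.
Length 5: A..E: k=1: 0+22345+53·31·63=125854; k=2: 111724+23460+53·68·63=362236; k=3: 22506+1890+53·6·63=44430; k=4: 20795+0+53·5·63=37490 → min 37490.
Optimal order: ((A(B(CD)))E) with cost 37490.

37490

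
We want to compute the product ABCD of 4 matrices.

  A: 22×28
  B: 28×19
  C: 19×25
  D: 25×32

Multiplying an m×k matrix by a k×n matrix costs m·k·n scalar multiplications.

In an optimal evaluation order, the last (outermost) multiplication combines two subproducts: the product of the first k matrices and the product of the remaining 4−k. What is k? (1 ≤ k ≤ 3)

Adjacent pairs: AB = 22·28·19 = 11704; BC = 28·19·25 = 13300; CD = 19·25·32 = 15200.
Length 3: A..C: k=1: 0+13300+22·28·25=28700; k=2: 11704+0+22·19·25=22154 → min 22154 | B..D: k=2: 0+15200+28·19·32=32224; k=3: 13300+0+28·25·32=35700 → min 32224.
Top-level splits: k=1: (A..A)·(B..D) → 0+32224+22·28·32 = 51936; k=2: (A..B)·(C..D) → 11704+15200+22·19·32 = 40280; k=3: (A..C)·(D..D) → 22154+0+22·25·32 = 39754.
Best split is after C, i.e. k = 3.

3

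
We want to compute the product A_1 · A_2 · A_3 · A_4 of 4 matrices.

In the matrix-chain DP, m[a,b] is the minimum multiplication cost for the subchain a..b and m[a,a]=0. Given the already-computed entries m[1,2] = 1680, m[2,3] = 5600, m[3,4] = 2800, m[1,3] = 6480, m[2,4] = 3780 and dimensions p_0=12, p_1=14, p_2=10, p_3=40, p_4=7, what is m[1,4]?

4956

m[1,4] = min over k∈[1,3] of m[1,k]+m[k+1,4]+p_{0}·p_k·p_{4}.
k=1: 0 + 3780 + 12·14·7 = 4956; k=2: 1680 + 2800 + 12·10·7 = 5320; k=3: 6480 + 0 + 12·40·7 = 9840.
Minimum: 4956 at k=1.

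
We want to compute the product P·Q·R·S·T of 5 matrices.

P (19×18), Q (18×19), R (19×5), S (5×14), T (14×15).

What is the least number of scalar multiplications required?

Adjacent pairs: PQ = 19·18·19 = 6498; QR = 18·19·5 = 1710; RS = 19·5·14 = 1330; ST = 5·14·15 = 1050.
Length 3: P..R: k=1: 0+1710+19·18·5=3420; k=2: 6498+0+19·19·5=8303 → min 3420 | Q..S: k=2: 0+1330+18·19·14=6118; k=3: 1710+0+18·5·14=2970 → min 2970 | R..T: k=3: 0+1050+19·5·15=2475; k=4: 1330+0+19·14·15=5320 → min 2475.
Length 4: P..S: k=1: 0+2970+19·18·14=7758; k=2: 6498+1330+19·19·14=12882; k=3: 3420+0+19·5·14=4750 → min 4750 | Q..T: k=2: 0+2475+18·19·15=7605; k=3: 1710+1050+18·5·15=4110; k=4: 2970+0+18·14·15=6750 → min 4110.
Length 5: P..T: k=1: 0+4110+19·18·15=9240; k=2: 6498+2475+19·19·15=14388; k=3: 3420+1050+19·5·15=5895; k=4: 4750+0+19·14·15=8740 → min 5895.
Optimal order: ((P·(Q·R))·(S·T)) with cost 5895.

5895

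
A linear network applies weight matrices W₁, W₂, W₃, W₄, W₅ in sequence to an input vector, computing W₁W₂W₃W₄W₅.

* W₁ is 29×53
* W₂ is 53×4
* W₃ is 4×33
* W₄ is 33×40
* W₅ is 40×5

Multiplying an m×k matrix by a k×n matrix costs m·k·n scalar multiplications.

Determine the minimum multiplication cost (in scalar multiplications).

Adjacent pairs: W₁W₂ = 29·53·4 = 6148; W₂W₃ = 53·4·33 = 6996; W₃W₄ = 4·33·40 = 5280; W₄W₅ = 33·40·5 = 6600.
Length 3: W₁..W₃: k=1: 0+6996+29·53·33=57717; k=2: 6148+0+29·4·33=9976 → min 9976 | W₂..W₄: k=2: 0+5280+53·4·40=13760; k=3: 6996+0+53·33·40=76956 → min 13760 | W₃..W₅: k=3: 0+6600+4·33·5=7260; k=4: 5280+0+4·40·5=6080 → min 6080.
Length 4: W₁..W₄: k=1: 0+13760+29·53·40=75240; k=2: 6148+5280+29·4·40=16068; k=3: 9976+0+29·33·40=48256 → min 16068 | W₂..W₅: k=2: 0+6080+53·4·5=7140; k=3: 6996+6600+53·33·5=22341; k=4: 13760+0+53·40·5=24360 → min 7140.
Length 5: W₁..W₅: k=1: 0+7140+29·53·5=14825; k=2: 6148+6080+29·4·5=12808; k=3: 9976+6600+29·33·5=21361; k=4: 16068+0+29·40·5=21868 → min 12808.
Optimal order: ((W₁W₂)((W₃W₄)W₅)) with cost 12808.

12808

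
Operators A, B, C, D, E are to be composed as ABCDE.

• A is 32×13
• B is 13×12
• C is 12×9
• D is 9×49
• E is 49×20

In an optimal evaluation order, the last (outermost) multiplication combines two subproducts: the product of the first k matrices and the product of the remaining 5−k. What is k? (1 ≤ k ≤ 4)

3

Adjacent pairs: AB = 32·13·12 = 4992; BC = 13·12·9 = 1404; CD = 12·9·49 = 5292; DE = 9·49·20 = 8820.
Length 3: A..C: k=1: 0+1404+32·13·9=5148; k=2: 4992+0+32·12·9=8448 → min 5148 | B..D: k=2: 0+5292+13·12·49=12936; k=3: 1404+0+13·9·49=7137 → min 7137 | C..E: k=3: 0+8820+12·9·20=10980; k=4: 5292+0+12·49·20=17052 → min 10980.
Length 4: A..D: k=1: 0+7137+32·13·49=27521; k=2: 4992+5292+32·12·49=29100; k=3: 5148+0+32·9·49=19260 → min 19260 | B..E: k=2: 0+10980+13·12·20=14100; k=3: 1404+8820+13·9·20=12564; k=4: 7137+0+13·49·20=19877 → min 12564.
Top-level splits: k=1: (A..A)·(B..E) → 0+12564+32·13·20 = 20884; k=2: (A..B)·(C..E) → 4992+10980+32·12·20 = 23652; k=3: (A..C)·(D..E) → 5148+8820+32·9·20 = 19728; k=4: (A..D)·(E..E) → 19260+0+32·49·20 = 50620.
Best split is after C, i.e. k = 3.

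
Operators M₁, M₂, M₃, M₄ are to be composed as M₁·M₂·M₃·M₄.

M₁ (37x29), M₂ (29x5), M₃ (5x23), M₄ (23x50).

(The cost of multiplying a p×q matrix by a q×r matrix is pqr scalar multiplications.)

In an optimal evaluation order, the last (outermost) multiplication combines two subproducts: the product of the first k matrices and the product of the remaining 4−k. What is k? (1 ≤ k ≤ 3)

2

Adjacent pairs: M₁M₂ = 37·29·5 = 5365; M₂M₃ = 29·5·23 = 3335; M₃M₄ = 5·23·50 = 5750.
Length 3: M₁..M₃: k=1: 0+3335+37·29·23=28014; k=2: 5365+0+37·5·23=9620 → min 9620 | M₂..M₄: k=2: 0+5750+29·5·50=13000; k=3: 3335+0+29·23·50=36685 → min 13000.
Top-level splits: k=1: (M₁..M₁)·(M₂..M₄) → 0+13000+37·29·50 = 66650; k=2: (M₁..M₂)·(M₃..M₄) → 5365+5750+37·5·50 = 20365; k=3: (M₁..M₃)·(M₄..M₄) → 9620+0+37·23·50 = 52170.
Best split is after M₂, i.e. k = 2.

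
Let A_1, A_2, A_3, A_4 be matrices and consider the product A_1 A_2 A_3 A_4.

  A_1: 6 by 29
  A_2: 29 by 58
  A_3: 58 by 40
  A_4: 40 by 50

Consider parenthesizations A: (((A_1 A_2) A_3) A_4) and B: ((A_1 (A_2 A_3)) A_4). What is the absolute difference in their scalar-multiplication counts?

Order A = (((A_1 A_2) A_3) A_4): (A_1 A_2): 6×29 by 29×58 → 6×58, cost 6·29·58 = 10092; ((A_1 A_2) A_3): 6×58 by 58×40 → 6×40, cost 6·58·40 = 13920; cumulative 24012; (((A_1 A_2) A_3) A_4): 6×40 by 40×50 → 6×50, cost 6·40·50 = 12000; cumulative 36012. Total 36012.
Order B = ((A_1 (A_2 A_3)) A_4): (A_2 A_3): 29×58 by 58×40 → 29×40, cost 29·58·40 = 67280; (A_1 (A_2 A_3)): 6×29 by 29×40 → 6×40, cost 6·29·40 = 6960; cumulative 74240; ((A_1 (A_2 A_3)) A_4): 6×40 by 40×50 → 6×50, cost 6·40·50 = 12000; cumulative 86240. Total 86240.
Difference: |36012 − 86240| = 50228.

50228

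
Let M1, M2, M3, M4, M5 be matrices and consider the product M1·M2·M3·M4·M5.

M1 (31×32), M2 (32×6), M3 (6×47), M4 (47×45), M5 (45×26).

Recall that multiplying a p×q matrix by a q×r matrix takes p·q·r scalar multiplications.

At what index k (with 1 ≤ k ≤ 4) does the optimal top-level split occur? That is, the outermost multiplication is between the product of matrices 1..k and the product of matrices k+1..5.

2

Adjacent pairs: M1M2 = 31·32·6 = 5952; M2M3 = 32·6·47 = 9024; M3M4 = 6·47·45 = 12690; M4M5 = 47·45·26 = 54990.
Length 3: M1..M3: k=1: 0+9024+31·32·47=55648; k=2: 5952+0+31·6·47=14694 → min 14694 | M2..M4: k=2: 0+12690+32·6·45=21330; k=3: 9024+0+32·47·45=76704 → min 21330 | M3..M5: k=3: 0+54990+6·47·26=62322; k=4: 12690+0+6·45·26=19710 → min 19710.
Length 4: M1..M4: k=1: 0+21330+31·32·45=65970; k=2: 5952+12690+31·6·45=27012; k=3: 14694+0+31·47·45=80259 → min 27012 | M2..M5: k=2: 0+19710+32·6·26=24702; k=3: 9024+54990+32·47·26=103118; k=4: 21330+0+32·45·26=58770 → min 24702.
Top-level splits: k=1: (M1..M1)·(M2..M5) → 0+24702+31·32·26 = 50494; k=2: (M1..M2)·(M3..M5) → 5952+19710+31·6·26 = 30498; k=3: (M1..M3)·(M4..M5) → 14694+54990+31·47·26 = 107566; k=4: (M1..M4)·(M5..M5) → 27012+0+31·45·26 = 63282.
Best split is after M2, i.e. k = 2.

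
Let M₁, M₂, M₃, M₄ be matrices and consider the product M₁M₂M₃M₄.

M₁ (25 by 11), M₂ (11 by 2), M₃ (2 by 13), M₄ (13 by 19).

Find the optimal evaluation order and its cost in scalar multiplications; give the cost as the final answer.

Adjacent pairs: M₁M₂ = 25·11·2 = 550; M₂M₃ = 11·2·13 = 286; M₃M₄ = 2·13·19 = 494.
Length 3: M₁..M₃: k=1: 0+286+25·11·13=3861; k=2: 550+0+25·2·13=1200 → min 1200 | M₂..M₄: k=2: 0+494+11·2·19=912; k=3: 286+0+11·13·19=3003 → min 912.
Length 4: M₁..M₄: k=1: 0+912+25·11·19=6137; k=2: 550+494+25·2·19=1994; k=3: 1200+0+25·13·19=7375 → min 1994.
Optimal parenthesization: ((M₁M₂)(M₃M₄)) with cost 1994.

1994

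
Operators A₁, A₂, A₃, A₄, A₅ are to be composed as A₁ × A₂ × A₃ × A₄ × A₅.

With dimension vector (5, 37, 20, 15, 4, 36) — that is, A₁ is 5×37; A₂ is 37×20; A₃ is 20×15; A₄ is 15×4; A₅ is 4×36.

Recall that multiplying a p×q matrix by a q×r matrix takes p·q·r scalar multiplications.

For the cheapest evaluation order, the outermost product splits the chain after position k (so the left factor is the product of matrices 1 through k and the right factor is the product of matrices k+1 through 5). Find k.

Adjacent pairs: A₁A₂ = 5·37·20 = 3700; A₂A₃ = 37·20·15 = 11100; A₃A₄ = 20·15·4 = 1200; A₄A₅ = 15·4·36 = 2160.
Length 3: A₁..A₃: k=1: 0+11100+5·37·15=13875; k=2: 3700+0+5·20·15=5200 → min 5200 | A₂..A₄: k=2: 0+1200+37·20·4=4160; k=3: 11100+0+37·15·4=13320 → min 4160 | A₃..A₅: k=3: 0+2160+20·15·36=12960; k=4: 1200+0+20·4·36=4080 → min 4080.
Length 4: A₁..A₄: k=1: 0+4160+5·37·4=4900; k=2: 3700+1200+5·20·4=5300; k=3: 5200+0+5·15·4=5500 → min 4900 | A₂..A₅: k=2: 0+4080+37·20·36=30720; k=3: 11100+2160+37·15·36=33240; k=4: 4160+0+37·4·36=9488 → min 9488.
Top-level splits: k=1: (A₁..A₁)·(A₂..A₅) → 0+9488+5·37·36 = 16148; k=2: (A₁..A₂)·(A₃..A₅) → 3700+4080+5·20·36 = 11380; k=3: (A₁..A₃)·(A₄..A₅) → 5200+2160+5·15·36 = 10060; k=4: (A₁..A₄)·(A₅..A₅) → 4900+0+5·4·36 = 5620.
Best split is after A₄, i.e. k = 4.

4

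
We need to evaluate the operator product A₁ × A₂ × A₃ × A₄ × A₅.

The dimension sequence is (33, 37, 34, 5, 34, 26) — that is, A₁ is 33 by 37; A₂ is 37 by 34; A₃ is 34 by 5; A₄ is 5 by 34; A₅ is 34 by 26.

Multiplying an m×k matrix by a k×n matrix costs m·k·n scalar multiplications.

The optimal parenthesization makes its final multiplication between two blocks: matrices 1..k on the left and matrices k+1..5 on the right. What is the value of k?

3

Adjacent pairs: A₁A₂ = 33·37·34 = 41514; A₂A₃ = 37·34·5 = 6290; A₃A₄ = 34·5·34 = 5780; A₄A₅ = 5·34·26 = 4420.
Length 3: A₁..A₃: k=1: 0+6290+33·37·5=12395; k=2: 41514+0+33·34·5=47124 → min 12395 | A₂..A₄: k=2: 0+5780+37·34·34=48552; k=3: 6290+0+37·5·34=12580 → min 12580 | A₃..A₅: k=3: 0+4420+34·5·26=8840; k=4: 5780+0+34·34·26=35836 → min 8840.
Length 4: A₁..A₄: k=1: 0+12580+33·37·34=54094; k=2: 41514+5780+33·34·34=85442; k=3: 12395+0+33·5·34=18005 → min 18005 | A₂..A₅: k=2: 0+8840+37·34·26=41548; k=3: 6290+4420+37·5·26=15520; k=4: 12580+0+37·34·26=45288 → min 15520.
Top-level splits: k=1: (A₁..A₁)·(A₂..A₅) → 0+15520+33·37·26 = 47266; k=2: (A₁..A₂)·(A₃..A₅) → 41514+8840+33·34·26 = 79526; k=3: (A₁..A₃)·(A₄..A₅) → 12395+4420+33·5·26 = 21105; k=4: (A₁..A₄)·(A₅..A₅) → 18005+0+33·34·26 = 47177.
Best split is after A₃, i.e. k = 3.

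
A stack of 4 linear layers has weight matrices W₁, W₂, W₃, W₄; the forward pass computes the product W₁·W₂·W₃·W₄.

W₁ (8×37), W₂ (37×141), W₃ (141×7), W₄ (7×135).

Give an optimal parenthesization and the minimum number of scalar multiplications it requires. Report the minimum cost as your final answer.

Adjacent pairs: W₁W₂ = 8·37·141 = 41736; W₂W₃ = 37·141·7 = 36519; W₃W₄ = 141·7·135 = 133245.
Length 3: W₁..W₃: k=1: 0+36519+8·37·7=38591; k=2: 41736+0+8·141·7=49632 → min 38591 | W₂..W₄: k=2: 0+133245+37·141·135=837540; k=3: 36519+0+37·7·135=71484 → min 71484.
Length 4: W₁..W₄: k=1: 0+71484+8·37·135=111444; k=2: 41736+133245+8·141·135=327261; k=3: 38591+0+8·7·135=46151 → min 46151.
Optimal parenthesization: ((W₁·(W₂·W₃))·W₄) with cost 46151.

46151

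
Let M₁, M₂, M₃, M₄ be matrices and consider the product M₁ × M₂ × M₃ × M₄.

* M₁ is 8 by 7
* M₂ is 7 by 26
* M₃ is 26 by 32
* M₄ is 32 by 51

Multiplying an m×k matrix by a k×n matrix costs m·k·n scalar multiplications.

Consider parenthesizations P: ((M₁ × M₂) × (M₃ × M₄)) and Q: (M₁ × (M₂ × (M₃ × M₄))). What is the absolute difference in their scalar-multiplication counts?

74

Order P = ((M₁ × M₂) × (M₃ × M₄)): (M₁ × M₂): 8×7 by 7×26 → 8×26, cost 8·7·26 = 1456; (M₃ × M₄): 26×32 by 32×51 → 26×51, cost 26·32·51 = 42432; ((M₁ × M₂) × (M₃ × M₄)): 8×26 by 26×51 → 8×51, cost 8·26·51 = 10608; cumulative 54496. Total 54496.
Order Q = (M₁ × (M₂ × (M₃ × M₄))): (M₃ × M₄): 26×32 by 32×51 → 26×51, cost 26·32·51 = 42432; (M₂ × (M₃ × M₄)): 7×26 by 26×51 → 7×51, cost 7·26·51 = 9282; cumulative 51714; (M₁ × (M₂ × (M₃ × M₄))): 8×7 by 7×51 → 8×51, cost 8·7·51 = 2856; cumulative 54570. Total 54570.
Difference: |54496 − 54570| = 74.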